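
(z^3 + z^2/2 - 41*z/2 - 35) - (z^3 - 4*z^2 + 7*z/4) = 9*z^2/2 - 89*z/4 - 35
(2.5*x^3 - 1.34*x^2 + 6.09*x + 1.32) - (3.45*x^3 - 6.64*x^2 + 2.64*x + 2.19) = -0.95*x^3 + 5.3*x^2 + 3.45*x - 0.87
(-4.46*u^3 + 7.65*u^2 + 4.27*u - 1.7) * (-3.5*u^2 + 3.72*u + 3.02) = 15.61*u^5 - 43.3662*u^4 + 0.0438000000000027*u^3 + 44.9374*u^2 + 6.5714*u - 5.134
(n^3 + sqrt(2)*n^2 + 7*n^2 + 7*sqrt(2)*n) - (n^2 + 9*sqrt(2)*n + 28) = n^3 + sqrt(2)*n^2 + 6*n^2 - 2*sqrt(2)*n - 28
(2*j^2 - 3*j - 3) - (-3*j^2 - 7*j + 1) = 5*j^2 + 4*j - 4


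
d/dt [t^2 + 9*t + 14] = 2*t + 9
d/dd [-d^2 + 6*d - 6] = 6 - 2*d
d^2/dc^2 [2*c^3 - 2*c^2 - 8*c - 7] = 12*c - 4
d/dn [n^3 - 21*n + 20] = 3*n^2 - 21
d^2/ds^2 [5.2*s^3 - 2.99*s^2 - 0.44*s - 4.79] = 31.2*s - 5.98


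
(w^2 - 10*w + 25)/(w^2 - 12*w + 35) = (w - 5)/(w - 7)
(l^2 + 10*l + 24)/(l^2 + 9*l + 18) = (l + 4)/(l + 3)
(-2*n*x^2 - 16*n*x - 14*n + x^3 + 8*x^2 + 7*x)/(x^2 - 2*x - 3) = (-2*n*x - 14*n + x^2 + 7*x)/(x - 3)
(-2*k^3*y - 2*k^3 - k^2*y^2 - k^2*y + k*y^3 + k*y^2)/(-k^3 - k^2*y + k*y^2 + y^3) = k*(-2*k*y - 2*k + y^2 + y)/(-k^2 + y^2)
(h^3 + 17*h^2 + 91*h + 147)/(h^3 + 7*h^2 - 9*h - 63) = (h + 7)/(h - 3)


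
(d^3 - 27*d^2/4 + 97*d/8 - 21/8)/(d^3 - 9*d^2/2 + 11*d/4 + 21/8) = (4*d^2 - 13*d + 3)/(4*d^2 - 4*d - 3)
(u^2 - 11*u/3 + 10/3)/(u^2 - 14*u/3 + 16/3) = (3*u - 5)/(3*u - 8)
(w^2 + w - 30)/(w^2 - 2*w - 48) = (w - 5)/(w - 8)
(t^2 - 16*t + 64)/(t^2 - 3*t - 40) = (t - 8)/(t + 5)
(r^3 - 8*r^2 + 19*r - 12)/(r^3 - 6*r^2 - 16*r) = (-r^3 + 8*r^2 - 19*r + 12)/(r*(-r^2 + 6*r + 16))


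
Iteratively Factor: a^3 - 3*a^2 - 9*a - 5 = (a + 1)*(a^2 - 4*a - 5) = (a - 5)*(a + 1)*(a + 1)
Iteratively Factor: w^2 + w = (w)*(w + 1)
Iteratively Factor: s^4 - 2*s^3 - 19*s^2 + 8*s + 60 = (s + 3)*(s^3 - 5*s^2 - 4*s + 20) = (s - 5)*(s + 3)*(s^2 - 4) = (s - 5)*(s - 2)*(s + 3)*(s + 2)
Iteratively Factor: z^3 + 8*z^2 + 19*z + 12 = (z + 1)*(z^2 + 7*z + 12) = (z + 1)*(z + 4)*(z + 3)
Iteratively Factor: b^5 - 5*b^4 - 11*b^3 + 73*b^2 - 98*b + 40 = (b - 5)*(b^4 - 11*b^2 + 18*b - 8) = (b - 5)*(b - 1)*(b^3 + b^2 - 10*b + 8) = (b - 5)*(b - 1)^2*(b^2 + 2*b - 8) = (b - 5)*(b - 1)^2*(b + 4)*(b - 2)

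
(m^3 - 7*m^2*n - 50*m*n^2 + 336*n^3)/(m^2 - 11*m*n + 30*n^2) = (m^2 - m*n - 56*n^2)/(m - 5*n)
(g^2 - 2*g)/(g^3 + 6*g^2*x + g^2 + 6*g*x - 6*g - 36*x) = g/(g^2 + 6*g*x + 3*g + 18*x)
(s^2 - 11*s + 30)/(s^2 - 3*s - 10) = (s - 6)/(s + 2)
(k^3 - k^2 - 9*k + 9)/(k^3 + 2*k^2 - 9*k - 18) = (k - 1)/(k + 2)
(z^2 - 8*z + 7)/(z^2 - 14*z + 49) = (z - 1)/(z - 7)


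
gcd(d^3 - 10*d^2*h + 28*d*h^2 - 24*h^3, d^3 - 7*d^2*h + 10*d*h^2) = d - 2*h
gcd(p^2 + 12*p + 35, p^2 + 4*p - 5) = p + 5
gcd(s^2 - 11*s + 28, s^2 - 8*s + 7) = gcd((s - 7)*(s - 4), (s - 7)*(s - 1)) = s - 7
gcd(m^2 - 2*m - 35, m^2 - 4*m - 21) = m - 7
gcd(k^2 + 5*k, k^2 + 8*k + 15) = k + 5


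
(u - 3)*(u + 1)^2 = u^3 - u^2 - 5*u - 3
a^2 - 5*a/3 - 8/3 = (a - 8/3)*(a + 1)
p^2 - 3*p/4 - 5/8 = (p - 5/4)*(p + 1/2)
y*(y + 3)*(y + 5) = y^3 + 8*y^2 + 15*y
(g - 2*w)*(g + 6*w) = g^2 + 4*g*w - 12*w^2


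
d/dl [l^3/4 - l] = 3*l^2/4 - 1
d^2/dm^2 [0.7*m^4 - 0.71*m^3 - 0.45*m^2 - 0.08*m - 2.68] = 8.4*m^2 - 4.26*m - 0.9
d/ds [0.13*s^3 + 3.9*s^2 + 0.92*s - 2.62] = 0.39*s^2 + 7.8*s + 0.92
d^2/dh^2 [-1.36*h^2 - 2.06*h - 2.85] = -2.72000000000000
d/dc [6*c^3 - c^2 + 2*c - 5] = 18*c^2 - 2*c + 2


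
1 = 1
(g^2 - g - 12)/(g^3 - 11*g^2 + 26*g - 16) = (g^2 - g - 12)/(g^3 - 11*g^2 + 26*g - 16)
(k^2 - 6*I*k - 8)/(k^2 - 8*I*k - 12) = (k - 4*I)/(k - 6*I)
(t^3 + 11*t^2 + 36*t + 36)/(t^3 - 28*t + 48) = (t^2 + 5*t + 6)/(t^2 - 6*t + 8)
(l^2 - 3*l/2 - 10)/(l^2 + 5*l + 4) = (l^2 - 3*l/2 - 10)/(l^2 + 5*l + 4)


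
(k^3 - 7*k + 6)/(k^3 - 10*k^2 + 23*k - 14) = (k + 3)/(k - 7)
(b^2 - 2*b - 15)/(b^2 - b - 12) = (b - 5)/(b - 4)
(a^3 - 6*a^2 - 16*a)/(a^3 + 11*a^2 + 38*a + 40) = a*(a - 8)/(a^2 + 9*a + 20)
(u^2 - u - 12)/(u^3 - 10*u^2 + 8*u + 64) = (u + 3)/(u^2 - 6*u - 16)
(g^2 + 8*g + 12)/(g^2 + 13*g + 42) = (g + 2)/(g + 7)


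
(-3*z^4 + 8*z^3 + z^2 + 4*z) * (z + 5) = -3*z^5 - 7*z^4 + 41*z^3 + 9*z^2 + 20*z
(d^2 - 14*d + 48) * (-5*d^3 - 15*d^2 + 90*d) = -5*d^5 + 55*d^4 + 60*d^3 - 1980*d^2 + 4320*d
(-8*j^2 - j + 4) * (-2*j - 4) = 16*j^3 + 34*j^2 - 4*j - 16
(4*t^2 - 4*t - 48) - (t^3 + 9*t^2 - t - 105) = -t^3 - 5*t^2 - 3*t + 57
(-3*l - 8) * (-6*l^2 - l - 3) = 18*l^3 + 51*l^2 + 17*l + 24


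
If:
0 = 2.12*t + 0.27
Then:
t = -0.13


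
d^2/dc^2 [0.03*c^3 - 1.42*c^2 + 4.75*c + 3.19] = 0.18*c - 2.84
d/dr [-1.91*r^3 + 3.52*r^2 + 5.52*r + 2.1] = -5.73*r^2 + 7.04*r + 5.52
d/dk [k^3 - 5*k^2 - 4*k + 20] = 3*k^2 - 10*k - 4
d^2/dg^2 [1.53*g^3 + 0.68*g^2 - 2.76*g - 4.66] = 9.18*g + 1.36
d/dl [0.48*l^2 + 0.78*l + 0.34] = 0.96*l + 0.78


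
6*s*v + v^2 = v*(6*s + v)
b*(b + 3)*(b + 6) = b^3 + 9*b^2 + 18*b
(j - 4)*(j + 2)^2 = j^3 - 12*j - 16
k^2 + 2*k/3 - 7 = (k - 7/3)*(k + 3)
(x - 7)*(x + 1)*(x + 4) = x^3 - 2*x^2 - 31*x - 28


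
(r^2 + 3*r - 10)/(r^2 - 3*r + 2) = (r + 5)/(r - 1)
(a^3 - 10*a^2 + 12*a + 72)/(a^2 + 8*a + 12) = (a^2 - 12*a + 36)/(a + 6)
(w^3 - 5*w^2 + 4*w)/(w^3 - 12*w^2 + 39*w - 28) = w/(w - 7)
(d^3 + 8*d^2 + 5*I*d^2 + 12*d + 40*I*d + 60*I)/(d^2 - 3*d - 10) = (d^2 + d*(6 + 5*I) + 30*I)/(d - 5)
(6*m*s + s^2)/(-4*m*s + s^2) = (6*m + s)/(-4*m + s)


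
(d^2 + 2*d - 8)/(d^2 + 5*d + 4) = (d - 2)/(d + 1)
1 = 1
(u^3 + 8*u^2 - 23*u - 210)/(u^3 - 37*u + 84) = (u^2 + u - 30)/(u^2 - 7*u + 12)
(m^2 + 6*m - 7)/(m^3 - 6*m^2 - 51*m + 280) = (m - 1)/(m^2 - 13*m + 40)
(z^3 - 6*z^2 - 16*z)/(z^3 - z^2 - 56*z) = (z + 2)/(z + 7)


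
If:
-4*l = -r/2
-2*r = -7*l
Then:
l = 0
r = 0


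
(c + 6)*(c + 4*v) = c^2 + 4*c*v + 6*c + 24*v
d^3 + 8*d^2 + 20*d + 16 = (d + 2)^2*(d + 4)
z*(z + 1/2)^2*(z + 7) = z^4 + 8*z^3 + 29*z^2/4 + 7*z/4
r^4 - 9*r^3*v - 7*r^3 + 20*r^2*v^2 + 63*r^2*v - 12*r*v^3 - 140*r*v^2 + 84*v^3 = (r - 7)*(r - 6*v)*(r - 2*v)*(r - v)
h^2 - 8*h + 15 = (h - 5)*(h - 3)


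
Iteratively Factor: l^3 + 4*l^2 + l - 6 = (l + 3)*(l^2 + l - 2) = (l + 2)*(l + 3)*(l - 1)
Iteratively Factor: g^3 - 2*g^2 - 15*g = (g - 5)*(g^2 + 3*g) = g*(g - 5)*(g + 3)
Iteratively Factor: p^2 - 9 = (p - 3)*(p + 3)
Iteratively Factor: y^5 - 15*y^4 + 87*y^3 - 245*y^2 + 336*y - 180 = (y - 3)*(y^4 - 12*y^3 + 51*y^2 - 92*y + 60) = (y - 3)*(y - 2)*(y^3 - 10*y^2 + 31*y - 30) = (y - 5)*(y - 3)*(y - 2)*(y^2 - 5*y + 6) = (y - 5)*(y - 3)^2*(y - 2)*(y - 2)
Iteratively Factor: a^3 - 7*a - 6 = (a - 3)*(a^2 + 3*a + 2) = (a - 3)*(a + 1)*(a + 2)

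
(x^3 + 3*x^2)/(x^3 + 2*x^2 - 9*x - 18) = x^2/(x^2 - x - 6)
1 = 1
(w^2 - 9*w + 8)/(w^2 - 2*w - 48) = (w - 1)/(w + 6)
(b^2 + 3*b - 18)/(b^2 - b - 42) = (b - 3)/(b - 7)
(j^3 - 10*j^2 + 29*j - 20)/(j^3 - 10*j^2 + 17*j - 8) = (j^2 - 9*j + 20)/(j^2 - 9*j + 8)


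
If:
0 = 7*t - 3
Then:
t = 3/7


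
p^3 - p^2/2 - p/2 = p*(p - 1)*(p + 1/2)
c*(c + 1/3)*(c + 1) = c^3 + 4*c^2/3 + c/3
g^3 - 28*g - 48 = (g - 6)*(g + 2)*(g + 4)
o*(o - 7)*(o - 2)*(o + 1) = o^4 - 8*o^3 + 5*o^2 + 14*o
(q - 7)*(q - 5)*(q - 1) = q^3 - 13*q^2 + 47*q - 35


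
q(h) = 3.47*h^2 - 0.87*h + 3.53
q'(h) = 6.94*h - 0.87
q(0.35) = 3.65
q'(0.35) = 1.56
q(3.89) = 52.65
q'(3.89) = 26.13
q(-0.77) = 6.26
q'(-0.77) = -6.21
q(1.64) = 11.44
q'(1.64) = 10.51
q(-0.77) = 6.26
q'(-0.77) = -6.21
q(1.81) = 13.32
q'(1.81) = 11.69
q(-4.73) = 85.28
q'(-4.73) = -33.70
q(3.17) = 35.64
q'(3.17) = 21.13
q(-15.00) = 797.33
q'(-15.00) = -104.97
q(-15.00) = 797.33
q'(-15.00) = -104.97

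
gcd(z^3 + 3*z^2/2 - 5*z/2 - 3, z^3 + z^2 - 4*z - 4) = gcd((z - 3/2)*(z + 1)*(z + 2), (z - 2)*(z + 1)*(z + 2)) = z^2 + 3*z + 2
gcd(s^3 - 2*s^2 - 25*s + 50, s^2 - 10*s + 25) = s - 5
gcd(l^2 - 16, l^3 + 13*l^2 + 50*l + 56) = l + 4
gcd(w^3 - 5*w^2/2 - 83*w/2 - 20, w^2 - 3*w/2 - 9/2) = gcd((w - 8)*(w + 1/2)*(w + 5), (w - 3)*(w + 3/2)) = 1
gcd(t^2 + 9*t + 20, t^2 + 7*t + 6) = 1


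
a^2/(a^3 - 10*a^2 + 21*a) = a/(a^2 - 10*a + 21)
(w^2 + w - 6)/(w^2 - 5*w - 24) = (w - 2)/(w - 8)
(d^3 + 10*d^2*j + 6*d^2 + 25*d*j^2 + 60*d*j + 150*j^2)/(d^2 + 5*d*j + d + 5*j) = (d^2 + 5*d*j + 6*d + 30*j)/(d + 1)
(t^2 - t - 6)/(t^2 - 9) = (t + 2)/(t + 3)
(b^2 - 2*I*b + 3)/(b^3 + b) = (b - 3*I)/(b*(b - I))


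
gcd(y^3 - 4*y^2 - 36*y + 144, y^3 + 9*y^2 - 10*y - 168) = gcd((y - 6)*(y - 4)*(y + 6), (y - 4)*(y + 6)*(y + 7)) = y^2 + 2*y - 24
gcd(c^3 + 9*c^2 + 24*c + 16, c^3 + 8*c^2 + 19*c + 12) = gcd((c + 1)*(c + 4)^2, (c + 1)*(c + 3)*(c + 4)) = c^2 + 5*c + 4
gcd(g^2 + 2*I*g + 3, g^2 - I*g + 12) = g + 3*I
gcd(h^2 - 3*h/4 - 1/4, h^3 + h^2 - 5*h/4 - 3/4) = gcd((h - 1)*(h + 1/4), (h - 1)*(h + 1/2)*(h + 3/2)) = h - 1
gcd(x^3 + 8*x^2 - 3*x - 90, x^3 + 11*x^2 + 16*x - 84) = x + 6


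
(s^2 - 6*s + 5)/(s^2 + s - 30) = (s - 1)/(s + 6)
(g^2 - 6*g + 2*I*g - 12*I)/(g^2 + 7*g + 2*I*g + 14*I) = (g - 6)/(g + 7)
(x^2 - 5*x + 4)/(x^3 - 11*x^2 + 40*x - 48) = (x - 1)/(x^2 - 7*x + 12)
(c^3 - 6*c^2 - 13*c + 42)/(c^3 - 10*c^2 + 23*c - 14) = (c + 3)/(c - 1)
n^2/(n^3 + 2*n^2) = 1/(n + 2)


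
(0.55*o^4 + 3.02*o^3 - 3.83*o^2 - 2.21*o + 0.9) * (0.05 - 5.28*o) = -2.904*o^5 - 15.9181*o^4 + 20.3734*o^3 + 11.4773*o^2 - 4.8625*o + 0.045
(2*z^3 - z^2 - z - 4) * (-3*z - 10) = -6*z^4 - 17*z^3 + 13*z^2 + 22*z + 40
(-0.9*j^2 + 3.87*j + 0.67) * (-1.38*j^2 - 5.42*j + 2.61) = 1.242*j^4 - 0.462599999999999*j^3 - 24.249*j^2 + 6.4693*j + 1.7487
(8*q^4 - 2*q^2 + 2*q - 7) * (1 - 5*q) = -40*q^5 + 8*q^4 + 10*q^3 - 12*q^2 + 37*q - 7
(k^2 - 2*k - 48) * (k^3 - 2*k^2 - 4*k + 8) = k^5 - 4*k^4 - 48*k^3 + 112*k^2 + 176*k - 384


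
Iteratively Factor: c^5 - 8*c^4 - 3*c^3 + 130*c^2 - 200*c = (c + 4)*(c^4 - 12*c^3 + 45*c^2 - 50*c) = c*(c + 4)*(c^3 - 12*c^2 + 45*c - 50) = c*(c - 5)*(c + 4)*(c^2 - 7*c + 10) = c*(c - 5)^2*(c + 4)*(c - 2)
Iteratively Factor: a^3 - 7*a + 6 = (a - 1)*(a^2 + a - 6) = (a - 1)*(a + 3)*(a - 2)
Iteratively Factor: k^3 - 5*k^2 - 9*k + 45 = (k + 3)*(k^2 - 8*k + 15) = (k - 5)*(k + 3)*(k - 3)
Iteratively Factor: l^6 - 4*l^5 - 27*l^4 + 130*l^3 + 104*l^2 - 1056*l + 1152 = (l - 3)*(l^5 - l^4 - 30*l^3 + 40*l^2 + 224*l - 384) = (l - 3)^2*(l^4 + 2*l^3 - 24*l^2 - 32*l + 128) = (l - 3)^2*(l + 4)*(l^3 - 2*l^2 - 16*l + 32) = (l - 3)^2*(l + 4)^2*(l^2 - 6*l + 8) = (l - 3)^2*(l - 2)*(l + 4)^2*(l - 4)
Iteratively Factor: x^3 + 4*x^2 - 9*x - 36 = (x + 4)*(x^2 - 9) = (x - 3)*(x + 4)*(x + 3)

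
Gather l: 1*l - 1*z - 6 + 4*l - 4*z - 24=5*l - 5*z - 30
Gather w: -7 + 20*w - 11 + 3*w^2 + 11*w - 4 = 3*w^2 + 31*w - 22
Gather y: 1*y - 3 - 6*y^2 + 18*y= -6*y^2 + 19*y - 3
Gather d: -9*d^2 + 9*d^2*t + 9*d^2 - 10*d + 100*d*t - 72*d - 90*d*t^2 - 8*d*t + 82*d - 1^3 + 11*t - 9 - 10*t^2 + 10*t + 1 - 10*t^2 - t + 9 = 9*d^2*t + d*(-90*t^2 + 92*t) - 20*t^2 + 20*t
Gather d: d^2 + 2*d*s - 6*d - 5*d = d^2 + d*(2*s - 11)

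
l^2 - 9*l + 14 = (l - 7)*(l - 2)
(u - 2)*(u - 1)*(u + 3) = u^3 - 7*u + 6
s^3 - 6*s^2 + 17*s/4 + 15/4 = (s - 5)*(s - 3/2)*(s + 1/2)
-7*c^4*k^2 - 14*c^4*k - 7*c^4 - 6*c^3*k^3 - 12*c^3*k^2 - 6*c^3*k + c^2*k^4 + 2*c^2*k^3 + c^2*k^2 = (-7*c + k)*(c + k)*(c*k + c)^2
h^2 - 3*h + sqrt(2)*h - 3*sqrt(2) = (h - 3)*(h + sqrt(2))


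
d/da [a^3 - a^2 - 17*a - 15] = 3*a^2 - 2*a - 17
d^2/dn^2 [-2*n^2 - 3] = -4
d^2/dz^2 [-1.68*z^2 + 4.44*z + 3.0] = -3.36000000000000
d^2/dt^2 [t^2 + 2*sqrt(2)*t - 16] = 2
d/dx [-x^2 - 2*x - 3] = -2*x - 2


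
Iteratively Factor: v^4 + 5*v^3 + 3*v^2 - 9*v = (v + 3)*(v^3 + 2*v^2 - 3*v) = v*(v + 3)*(v^2 + 2*v - 3) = v*(v + 3)^2*(v - 1)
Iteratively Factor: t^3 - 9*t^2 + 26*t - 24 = (t - 4)*(t^2 - 5*t + 6) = (t - 4)*(t - 2)*(t - 3)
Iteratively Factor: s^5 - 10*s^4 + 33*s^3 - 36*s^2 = (s)*(s^4 - 10*s^3 + 33*s^2 - 36*s) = s^2*(s^3 - 10*s^2 + 33*s - 36) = s^2*(s - 3)*(s^2 - 7*s + 12) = s^2*(s - 4)*(s - 3)*(s - 3)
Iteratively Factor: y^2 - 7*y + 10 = (y - 2)*(y - 5)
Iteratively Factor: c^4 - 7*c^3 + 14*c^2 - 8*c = (c - 4)*(c^3 - 3*c^2 + 2*c) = (c - 4)*(c - 1)*(c^2 - 2*c) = c*(c - 4)*(c - 1)*(c - 2)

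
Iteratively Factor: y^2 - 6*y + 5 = (y - 1)*(y - 5)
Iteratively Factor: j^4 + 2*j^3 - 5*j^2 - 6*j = (j + 1)*(j^3 + j^2 - 6*j) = (j - 2)*(j + 1)*(j^2 + 3*j) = j*(j - 2)*(j + 1)*(j + 3)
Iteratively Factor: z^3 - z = (z + 1)*(z^2 - z) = (z - 1)*(z + 1)*(z)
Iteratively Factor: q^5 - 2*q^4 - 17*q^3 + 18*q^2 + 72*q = (q)*(q^4 - 2*q^3 - 17*q^2 + 18*q + 72) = q*(q - 3)*(q^3 + q^2 - 14*q - 24) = q*(q - 4)*(q - 3)*(q^2 + 5*q + 6) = q*(q - 4)*(q - 3)*(q + 2)*(q + 3)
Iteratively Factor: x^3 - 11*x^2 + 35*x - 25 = (x - 5)*(x^2 - 6*x + 5) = (x - 5)*(x - 1)*(x - 5)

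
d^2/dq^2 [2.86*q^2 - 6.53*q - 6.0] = 5.72000000000000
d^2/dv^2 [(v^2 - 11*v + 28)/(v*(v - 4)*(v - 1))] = 2*(v^3 - 21*v^2 + 21*v - 7)/(v^3*(v^3 - 3*v^2 + 3*v - 1))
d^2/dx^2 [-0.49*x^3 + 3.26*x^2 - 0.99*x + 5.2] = 6.52 - 2.94*x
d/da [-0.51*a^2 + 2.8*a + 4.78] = 2.8 - 1.02*a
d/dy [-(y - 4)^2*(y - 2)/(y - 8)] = (y - 4)*((8 - 3*y)*(y - 8) + (y - 4)*(y - 2))/(y - 8)^2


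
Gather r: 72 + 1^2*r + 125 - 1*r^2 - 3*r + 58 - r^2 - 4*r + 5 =-2*r^2 - 6*r + 260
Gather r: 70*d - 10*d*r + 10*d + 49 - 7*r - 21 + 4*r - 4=80*d + r*(-10*d - 3) + 24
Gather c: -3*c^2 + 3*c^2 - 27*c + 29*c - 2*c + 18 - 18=0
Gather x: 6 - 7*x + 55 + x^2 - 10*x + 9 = x^2 - 17*x + 70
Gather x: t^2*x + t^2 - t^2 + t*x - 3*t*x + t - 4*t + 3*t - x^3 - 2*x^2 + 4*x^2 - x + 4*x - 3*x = -x^3 + 2*x^2 + x*(t^2 - 2*t)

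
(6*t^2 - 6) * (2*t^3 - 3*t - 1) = 12*t^5 - 30*t^3 - 6*t^2 + 18*t + 6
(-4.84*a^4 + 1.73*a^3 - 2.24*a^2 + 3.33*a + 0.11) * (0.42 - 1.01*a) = 4.8884*a^5 - 3.7801*a^4 + 2.989*a^3 - 4.3041*a^2 + 1.2875*a + 0.0462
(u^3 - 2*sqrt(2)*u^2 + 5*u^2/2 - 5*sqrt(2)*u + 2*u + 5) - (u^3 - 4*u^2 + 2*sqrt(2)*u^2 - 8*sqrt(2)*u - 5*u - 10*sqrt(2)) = -4*sqrt(2)*u^2 + 13*u^2/2 + 3*sqrt(2)*u + 7*u + 5 + 10*sqrt(2)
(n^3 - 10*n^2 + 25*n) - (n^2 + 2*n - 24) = n^3 - 11*n^2 + 23*n + 24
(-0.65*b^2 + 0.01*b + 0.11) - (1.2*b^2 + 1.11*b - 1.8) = -1.85*b^2 - 1.1*b + 1.91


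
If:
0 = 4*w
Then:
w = 0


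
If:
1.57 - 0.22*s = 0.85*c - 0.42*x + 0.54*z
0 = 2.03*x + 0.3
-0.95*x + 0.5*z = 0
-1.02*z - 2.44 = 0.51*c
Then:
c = -4.22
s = 23.86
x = -0.15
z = -0.28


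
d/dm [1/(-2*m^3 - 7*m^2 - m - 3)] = (6*m^2 + 14*m + 1)/(2*m^3 + 7*m^2 + m + 3)^2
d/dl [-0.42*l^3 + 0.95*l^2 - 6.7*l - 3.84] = -1.26*l^2 + 1.9*l - 6.7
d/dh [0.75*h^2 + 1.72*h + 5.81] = 1.5*h + 1.72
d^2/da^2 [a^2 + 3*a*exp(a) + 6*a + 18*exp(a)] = 3*a*exp(a) + 24*exp(a) + 2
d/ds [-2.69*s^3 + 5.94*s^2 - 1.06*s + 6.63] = -8.07*s^2 + 11.88*s - 1.06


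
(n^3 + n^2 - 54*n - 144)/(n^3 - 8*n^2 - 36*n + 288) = (n + 3)/(n - 6)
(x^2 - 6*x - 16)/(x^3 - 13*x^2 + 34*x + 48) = (x + 2)/(x^2 - 5*x - 6)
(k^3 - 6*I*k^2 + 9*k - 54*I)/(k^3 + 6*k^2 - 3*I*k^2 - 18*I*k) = (k^2 - 3*I*k + 18)/(k*(k + 6))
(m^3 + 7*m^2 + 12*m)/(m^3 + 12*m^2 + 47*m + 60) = m/(m + 5)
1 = 1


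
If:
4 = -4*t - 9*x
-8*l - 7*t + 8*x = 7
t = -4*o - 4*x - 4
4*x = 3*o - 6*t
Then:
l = -1425/1048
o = -72/131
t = 4/131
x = -60/131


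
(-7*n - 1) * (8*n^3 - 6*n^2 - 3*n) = -56*n^4 + 34*n^3 + 27*n^2 + 3*n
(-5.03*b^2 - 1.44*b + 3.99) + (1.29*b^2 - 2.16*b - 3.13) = -3.74*b^2 - 3.6*b + 0.86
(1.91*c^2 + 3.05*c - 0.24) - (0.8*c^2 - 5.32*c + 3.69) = 1.11*c^2 + 8.37*c - 3.93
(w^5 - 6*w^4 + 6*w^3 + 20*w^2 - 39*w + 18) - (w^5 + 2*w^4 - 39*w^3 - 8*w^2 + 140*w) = -8*w^4 + 45*w^3 + 28*w^2 - 179*w + 18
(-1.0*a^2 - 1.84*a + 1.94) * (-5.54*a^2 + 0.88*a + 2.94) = 5.54*a^4 + 9.3136*a^3 - 15.3068*a^2 - 3.7024*a + 5.7036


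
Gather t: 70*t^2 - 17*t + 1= 70*t^2 - 17*t + 1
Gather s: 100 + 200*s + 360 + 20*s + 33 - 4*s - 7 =216*s + 486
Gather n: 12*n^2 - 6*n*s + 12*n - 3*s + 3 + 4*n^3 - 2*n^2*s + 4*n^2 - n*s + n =4*n^3 + n^2*(16 - 2*s) + n*(13 - 7*s) - 3*s + 3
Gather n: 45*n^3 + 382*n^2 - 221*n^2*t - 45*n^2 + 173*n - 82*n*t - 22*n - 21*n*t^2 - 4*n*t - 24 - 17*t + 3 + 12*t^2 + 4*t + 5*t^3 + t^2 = 45*n^3 + n^2*(337 - 221*t) + n*(-21*t^2 - 86*t + 151) + 5*t^3 + 13*t^2 - 13*t - 21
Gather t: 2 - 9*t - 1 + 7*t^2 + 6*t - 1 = 7*t^2 - 3*t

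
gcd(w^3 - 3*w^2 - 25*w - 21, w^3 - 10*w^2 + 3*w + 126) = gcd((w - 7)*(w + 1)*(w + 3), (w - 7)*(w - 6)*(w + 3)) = w^2 - 4*w - 21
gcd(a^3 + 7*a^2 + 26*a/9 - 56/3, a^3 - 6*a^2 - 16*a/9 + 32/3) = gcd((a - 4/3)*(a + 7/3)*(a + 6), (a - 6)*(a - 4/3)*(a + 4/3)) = a - 4/3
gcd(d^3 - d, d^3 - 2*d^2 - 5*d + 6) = d - 1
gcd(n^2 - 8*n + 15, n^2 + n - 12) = n - 3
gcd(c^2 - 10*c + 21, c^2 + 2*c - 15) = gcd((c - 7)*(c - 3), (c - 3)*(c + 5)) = c - 3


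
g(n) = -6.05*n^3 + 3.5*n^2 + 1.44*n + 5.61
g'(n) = -18.15*n^2 + 7.0*n + 1.44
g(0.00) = 5.61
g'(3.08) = -149.18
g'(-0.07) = 0.86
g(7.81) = -2651.75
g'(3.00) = -140.91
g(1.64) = -9.30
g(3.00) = -121.92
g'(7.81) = -1050.97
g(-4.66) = 687.13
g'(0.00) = 1.44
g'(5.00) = -417.31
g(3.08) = -133.52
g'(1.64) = -35.90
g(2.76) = -90.95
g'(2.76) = -117.50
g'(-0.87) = -18.39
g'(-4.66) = -425.32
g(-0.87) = 10.99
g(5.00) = -655.94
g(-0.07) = 5.53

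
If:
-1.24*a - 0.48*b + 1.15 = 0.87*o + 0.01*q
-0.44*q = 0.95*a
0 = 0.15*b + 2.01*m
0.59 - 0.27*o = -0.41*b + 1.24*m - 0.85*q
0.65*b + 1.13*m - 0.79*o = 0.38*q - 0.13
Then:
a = 0.31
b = 0.33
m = -0.02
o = 0.71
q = -0.66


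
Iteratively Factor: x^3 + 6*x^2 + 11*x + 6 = (x + 3)*(x^2 + 3*x + 2) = (x + 2)*(x + 3)*(x + 1)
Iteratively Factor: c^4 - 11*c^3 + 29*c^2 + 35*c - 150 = (c + 2)*(c^3 - 13*c^2 + 55*c - 75) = (c - 5)*(c + 2)*(c^2 - 8*c + 15) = (c - 5)*(c - 3)*(c + 2)*(c - 5)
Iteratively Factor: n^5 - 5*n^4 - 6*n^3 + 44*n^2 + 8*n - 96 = (n + 2)*(n^4 - 7*n^3 + 8*n^2 + 28*n - 48) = (n - 3)*(n + 2)*(n^3 - 4*n^2 - 4*n + 16) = (n - 3)*(n - 2)*(n + 2)*(n^2 - 2*n - 8) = (n - 3)*(n - 2)*(n + 2)^2*(n - 4)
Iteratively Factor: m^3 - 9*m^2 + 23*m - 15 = (m - 1)*(m^2 - 8*m + 15) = (m - 5)*(m - 1)*(m - 3)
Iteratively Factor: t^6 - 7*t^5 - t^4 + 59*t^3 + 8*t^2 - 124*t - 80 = (t + 1)*(t^5 - 8*t^4 + 7*t^3 + 52*t^2 - 44*t - 80) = (t - 2)*(t + 1)*(t^4 - 6*t^3 - 5*t^2 + 42*t + 40) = (t - 5)*(t - 2)*(t + 1)*(t^3 - t^2 - 10*t - 8) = (t - 5)*(t - 2)*(t + 1)*(t + 2)*(t^2 - 3*t - 4) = (t - 5)*(t - 2)*(t + 1)^2*(t + 2)*(t - 4)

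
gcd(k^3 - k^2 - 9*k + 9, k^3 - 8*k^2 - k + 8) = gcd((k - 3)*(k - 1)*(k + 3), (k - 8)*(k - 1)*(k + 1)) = k - 1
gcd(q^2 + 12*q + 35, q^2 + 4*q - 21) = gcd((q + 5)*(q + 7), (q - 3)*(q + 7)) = q + 7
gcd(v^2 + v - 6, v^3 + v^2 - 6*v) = v^2 + v - 6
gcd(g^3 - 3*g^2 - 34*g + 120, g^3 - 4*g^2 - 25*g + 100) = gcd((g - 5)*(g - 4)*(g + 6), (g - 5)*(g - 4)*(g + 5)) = g^2 - 9*g + 20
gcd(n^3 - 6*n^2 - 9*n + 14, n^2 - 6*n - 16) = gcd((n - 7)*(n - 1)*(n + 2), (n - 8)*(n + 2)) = n + 2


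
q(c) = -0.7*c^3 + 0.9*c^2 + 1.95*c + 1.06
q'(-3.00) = -22.35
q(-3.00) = 22.21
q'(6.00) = -62.85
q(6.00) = -106.04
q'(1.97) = -2.65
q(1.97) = 3.04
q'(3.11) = -12.76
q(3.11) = -5.23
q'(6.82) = -83.45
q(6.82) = -165.83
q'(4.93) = -40.22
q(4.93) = -51.33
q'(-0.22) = 1.45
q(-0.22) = 0.68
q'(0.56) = 2.30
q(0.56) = 2.31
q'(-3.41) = -28.61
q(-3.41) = 32.63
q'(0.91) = 1.85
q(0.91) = 3.05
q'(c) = -2.1*c^2 + 1.8*c + 1.95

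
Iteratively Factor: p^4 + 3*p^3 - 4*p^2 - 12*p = (p + 2)*(p^3 + p^2 - 6*p) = (p - 2)*(p + 2)*(p^2 + 3*p) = (p - 2)*(p + 2)*(p + 3)*(p)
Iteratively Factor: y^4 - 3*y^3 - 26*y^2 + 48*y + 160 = (y - 5)*(y^3 + 2*y^2 - 16*y - 32) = (y - 5)*(y - 4)*(y^2 + 6*y + 8) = (y - 5)*(y - 4)*(y + 2)*(y + 4)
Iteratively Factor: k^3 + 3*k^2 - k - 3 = (k - 1)*(k^2 + 4*k + 3) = (k - 1)*(k + 3)*(k + 1)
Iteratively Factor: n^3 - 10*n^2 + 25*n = (n - 5)*(n^2 - 5*n) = (n - 5)^2*(n)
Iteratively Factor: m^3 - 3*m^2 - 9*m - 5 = (m - 5)*(m^2 + 2*m + 1) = (m - 5)*(m + 1)*(m + 1)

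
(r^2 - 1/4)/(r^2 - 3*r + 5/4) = (2*r + 1)/(2*r - 5)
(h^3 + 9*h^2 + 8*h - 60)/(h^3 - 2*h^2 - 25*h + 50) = (h + 6)/(h - 5)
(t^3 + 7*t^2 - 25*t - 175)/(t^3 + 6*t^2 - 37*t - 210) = (t - 5)/(t - 6)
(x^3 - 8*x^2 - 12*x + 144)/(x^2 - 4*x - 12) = (x^2 - 2*x - 24)/(x + 2)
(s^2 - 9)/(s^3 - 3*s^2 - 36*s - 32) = (9 - s^2)/(-s^3 + 3*s^2 + 36*s + 32)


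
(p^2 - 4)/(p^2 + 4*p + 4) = (p - 2)/(p + 2)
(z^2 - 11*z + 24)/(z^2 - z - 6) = (z - 8)/(z + 2)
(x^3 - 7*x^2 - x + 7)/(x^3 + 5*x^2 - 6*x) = (x^2 - 6*x - 7)/(x*(x + 6))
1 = 1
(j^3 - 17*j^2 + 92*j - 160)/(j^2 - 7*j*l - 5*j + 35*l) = (j^2 - 12*j + 32)/(j - 7*l)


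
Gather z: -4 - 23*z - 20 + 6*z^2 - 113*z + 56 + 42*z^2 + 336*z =48*z^2 + 200*z + 32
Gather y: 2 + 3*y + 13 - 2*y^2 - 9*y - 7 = -2*y^2 - 6*y + 8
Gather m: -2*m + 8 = 8 - 2*m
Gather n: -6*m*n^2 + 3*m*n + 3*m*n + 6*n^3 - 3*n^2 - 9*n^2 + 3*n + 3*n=6*n^3 + n^2*(-6*m - 12) + n*(6*m + 6)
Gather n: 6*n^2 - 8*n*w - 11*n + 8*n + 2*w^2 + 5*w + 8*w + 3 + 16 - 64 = 6*n^2 + n*(-8*w - 3) + 2*w^2 + 13*w - 45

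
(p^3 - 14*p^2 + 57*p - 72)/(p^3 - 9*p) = (p^2 - 11*p + 24)/(p*(p + 3))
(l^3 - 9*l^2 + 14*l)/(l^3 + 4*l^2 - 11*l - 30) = l*(l^2 - 9*l + 14)/(l^3 + 4*l^2 - 11*l - 30)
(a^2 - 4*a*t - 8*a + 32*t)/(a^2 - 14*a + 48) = (a - 4*t)/(a - 6)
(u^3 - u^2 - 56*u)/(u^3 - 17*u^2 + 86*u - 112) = u*(u + 7)/(u^2 - 9*u + 14)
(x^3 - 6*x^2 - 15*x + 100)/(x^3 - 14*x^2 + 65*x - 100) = (x + 4)/(x - 4)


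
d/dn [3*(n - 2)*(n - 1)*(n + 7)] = 9*n^2 + 24*n - 57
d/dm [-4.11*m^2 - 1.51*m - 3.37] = -8.22*m - 1.51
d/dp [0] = 0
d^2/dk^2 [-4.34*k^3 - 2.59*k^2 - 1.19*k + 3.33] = -26.04*k - 5.18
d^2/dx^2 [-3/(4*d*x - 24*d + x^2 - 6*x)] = 6*(4*d*x - 24*d + x^2 - 6*x - 4*(2*d + x - 3)^2)/(4*d*x - 24*d + x^2 - 6*x)^3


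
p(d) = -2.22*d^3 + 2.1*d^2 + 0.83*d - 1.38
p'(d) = -6.66*d^2 + 4.2*d + 0.83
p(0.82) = -0.51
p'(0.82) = -0.20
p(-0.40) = -1.23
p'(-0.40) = -1.92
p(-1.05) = 2.63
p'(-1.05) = -10.92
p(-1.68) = 13.68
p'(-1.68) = -25.02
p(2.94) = -37.20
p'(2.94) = -44.39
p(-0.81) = 0.51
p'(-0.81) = -6.94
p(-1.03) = 2.42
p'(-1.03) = -10.56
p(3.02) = -40.87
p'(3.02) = -47.23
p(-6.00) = 548.76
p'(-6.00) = -264.13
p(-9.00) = 1779.63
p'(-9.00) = -576.43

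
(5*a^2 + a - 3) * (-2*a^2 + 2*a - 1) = -10*a^4 + 8*a^3 + 3*a^2 - 7*a + 3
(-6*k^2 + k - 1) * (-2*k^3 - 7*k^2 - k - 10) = 12*k^5 + 40*k^4 + k^3 + 66*k^2 - 9*k + 10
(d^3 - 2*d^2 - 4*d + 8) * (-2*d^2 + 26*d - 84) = -2*d^5 + 30*d^4 - 128*d^3 + 48*d^2 + 544*d - 672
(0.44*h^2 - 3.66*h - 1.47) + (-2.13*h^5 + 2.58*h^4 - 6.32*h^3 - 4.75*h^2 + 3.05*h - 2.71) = -2.13*h^5 + 2.58*h^4 - 6.32*h^3 - 4.31*h^2 - 0.61*h - 4.18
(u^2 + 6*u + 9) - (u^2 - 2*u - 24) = 8*u + 33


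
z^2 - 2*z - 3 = (z - 3)*(z + 1)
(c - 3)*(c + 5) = c^2 + 2*c - 15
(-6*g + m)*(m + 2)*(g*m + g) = -6*g^2*m^2 - 18*g^2*m - 12*g^2 + g*m^3 + 3*g*m^2 + 2*g*m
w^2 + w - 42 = (w - 6)*(w + 7)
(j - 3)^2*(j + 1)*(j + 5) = j^4 - 22*j^2 + 24*j + 45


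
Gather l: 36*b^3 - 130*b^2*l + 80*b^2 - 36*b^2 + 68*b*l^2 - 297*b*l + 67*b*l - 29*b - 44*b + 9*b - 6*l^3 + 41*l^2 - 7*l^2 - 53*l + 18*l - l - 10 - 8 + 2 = 36*b^3 + 44*b^2 - 64*b - 6*l^3 + l^2*(68*b + 34) + l*(-130*b^2 - 230*b - 36) - 16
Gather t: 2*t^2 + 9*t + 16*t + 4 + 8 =2*t^2 + 25*t + 12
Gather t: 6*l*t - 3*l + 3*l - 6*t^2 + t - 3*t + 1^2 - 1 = -6*t^2 + t*(6*l - 2)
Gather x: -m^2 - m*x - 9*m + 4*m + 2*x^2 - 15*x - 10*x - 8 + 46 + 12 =-m^2 - 5*m + 2*x^2 + x*(-m - 25) + 50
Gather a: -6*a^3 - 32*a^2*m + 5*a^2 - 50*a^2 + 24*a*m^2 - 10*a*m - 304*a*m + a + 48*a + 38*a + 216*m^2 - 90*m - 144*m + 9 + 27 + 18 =-6*a^3 + a^2*(-32*m - 45) + a*(24*m^2 - 314*m + 87) + 216*m^2 - 234*m + 54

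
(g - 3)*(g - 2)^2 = g^3 - 7*g^2 + 16*g - 12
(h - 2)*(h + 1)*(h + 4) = h^3 + 3*h^2 - 6*h - 8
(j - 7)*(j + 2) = j^2 - 5*j - 14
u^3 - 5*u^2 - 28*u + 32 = (u - 8)*(u - 1)*(u + 4)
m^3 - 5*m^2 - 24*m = m*(m - 8)*(m + 3)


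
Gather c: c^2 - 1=c^2 - 1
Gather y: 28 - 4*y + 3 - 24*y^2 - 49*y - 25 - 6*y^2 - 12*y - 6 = -30*y^2 - 65*y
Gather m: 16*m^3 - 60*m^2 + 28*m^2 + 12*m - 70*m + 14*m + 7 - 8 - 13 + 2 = 16*m^3 - 32*m^2 - 44*m - 12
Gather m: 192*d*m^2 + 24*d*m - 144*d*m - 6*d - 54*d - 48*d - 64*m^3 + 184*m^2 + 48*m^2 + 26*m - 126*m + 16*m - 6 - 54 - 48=-108*d - 64*m^3 + m^2*(192*d + 232) + m*(-120*d - 84) - 108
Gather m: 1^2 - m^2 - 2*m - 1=-m^2 - 2*m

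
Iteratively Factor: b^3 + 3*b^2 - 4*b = (b + 4)*(b^2 - b) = (b - 1)*(b + 4)*(b)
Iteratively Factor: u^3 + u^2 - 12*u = (u)*(u^2 + u - 12) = u*(u - 3)*(u + 4)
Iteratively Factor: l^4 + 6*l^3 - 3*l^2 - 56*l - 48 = (l - 3)*(l^3 + 9*l^2 + 24*l + 16) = (l - 3)*(l + 4)*(l^2 + 5*l + 4) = (l - 3)*(l + 1)*(l + 4)*(l + 4)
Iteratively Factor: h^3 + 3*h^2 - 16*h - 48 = (h + 3)*(h^2 - 16) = (h + 3)*(h + 4)*(h - 4)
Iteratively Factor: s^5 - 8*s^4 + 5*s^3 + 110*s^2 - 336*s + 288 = (s - 3)*(s^4 - 5*s^3 - 10*s^2 + 80*s - 96) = (s - 3)^2*(s^3 - 2*s^2 - 16*s + 32) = (s - 3)^2*(s - 2)*(s^2 - 16) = (s - 4)*(s - 3)^2*(s - 2)*(s + 4)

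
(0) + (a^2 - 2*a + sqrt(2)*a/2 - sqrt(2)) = a^2 - 2*a + sqrt(2)*a/2 - sqrt(2)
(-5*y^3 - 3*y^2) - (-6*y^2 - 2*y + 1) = -5*y^3 + 3*y^2 + 2*y - 1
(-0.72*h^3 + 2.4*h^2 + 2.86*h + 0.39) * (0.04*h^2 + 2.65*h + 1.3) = -0.0288*h^5 - 1.812*h^4 + 5.5384*h^3 + 10.7146*h^2 + 4.7515*h + 0.507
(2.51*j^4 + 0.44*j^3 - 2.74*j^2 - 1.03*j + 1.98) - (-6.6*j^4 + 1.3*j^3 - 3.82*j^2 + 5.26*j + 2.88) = 9.11*j^4 - 0.86*j^3 + 1.08*j^2 - 6.29*j - 0.9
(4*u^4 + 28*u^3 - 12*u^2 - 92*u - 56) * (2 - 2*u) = -8*u^5 - 48*u^4 + 80*u^3 + 160*u^2 - 72*u - 112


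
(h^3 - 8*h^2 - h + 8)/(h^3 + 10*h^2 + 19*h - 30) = (h^2 - 7*h - 8)/(h^2 + 11*h + 30)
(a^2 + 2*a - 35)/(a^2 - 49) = (a - 5)/(a - 7)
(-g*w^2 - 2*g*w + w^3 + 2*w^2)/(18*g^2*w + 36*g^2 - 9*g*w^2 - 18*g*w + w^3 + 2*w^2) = w*(-g + w)/(18*g^2 - 9*g*w + w^2)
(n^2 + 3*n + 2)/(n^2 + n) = (n + 2)/n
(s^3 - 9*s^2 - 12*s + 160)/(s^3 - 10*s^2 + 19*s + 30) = (s^2 - 4*s - 32)/(s^2 - 5*s - 6)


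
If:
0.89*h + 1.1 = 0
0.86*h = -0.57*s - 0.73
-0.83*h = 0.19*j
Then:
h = -1.24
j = 5.40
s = 0.58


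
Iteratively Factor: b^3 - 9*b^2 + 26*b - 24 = (b - 3)*(b^2 - 6*b + 8) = (b - 3)*(b - 2)*(b - 4)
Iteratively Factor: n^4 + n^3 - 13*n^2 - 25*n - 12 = (n + 1)*(n^3 - 13*n - 12) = (n - 4)*(n + 1)*(n^2 + 4*n + 3) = (n - 4)*(n + 1)^2*(n + 3)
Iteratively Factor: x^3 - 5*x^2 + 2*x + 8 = (x - 4)*(x^2 - x - 2) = (x - 4)*(x - 2)*(x + 1)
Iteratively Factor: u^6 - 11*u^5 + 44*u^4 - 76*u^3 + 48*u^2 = (u - 3)*(u^5 - 8*u^4 + 20*u^3 - 16*u^2) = (u - 3)*(u - 2)*(u^4 - 6*u^3 + 8*u^2) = (u - 3)*(u - 2)^2*(u^3 - 4*u^2) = (u - 4)*(u - 3)*(u - 2)^2*(u^2) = u*(u - 4)*(u - 3)*(u - 2)^2*(u)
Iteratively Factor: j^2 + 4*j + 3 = (j + 1)*(j + 3)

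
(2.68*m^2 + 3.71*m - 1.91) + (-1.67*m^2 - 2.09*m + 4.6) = 1.01*m^2 + 1.62*m + 2.69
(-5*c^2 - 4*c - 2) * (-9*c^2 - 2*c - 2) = 45*c^4 + 46*c^3 + 36*c^2 + 12*c + 4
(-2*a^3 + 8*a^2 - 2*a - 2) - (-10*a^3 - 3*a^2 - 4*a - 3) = 8*a^3 + 11*a^2 + 2*a + 1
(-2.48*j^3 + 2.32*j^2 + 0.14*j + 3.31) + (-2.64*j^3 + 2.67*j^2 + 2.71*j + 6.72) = -5.12*j^3 + 4.99*j^2 + 2.85*j + 10.03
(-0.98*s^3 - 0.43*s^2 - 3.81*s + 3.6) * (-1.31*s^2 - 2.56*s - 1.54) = 1.2838*s^5 + 3.0721*s^4 + 7.6011*s^3 + 5.6998*s^2 - 3.3486*s - 5.544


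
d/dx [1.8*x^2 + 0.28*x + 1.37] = 3.6*x + 0.28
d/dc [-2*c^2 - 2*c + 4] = -4*c - 2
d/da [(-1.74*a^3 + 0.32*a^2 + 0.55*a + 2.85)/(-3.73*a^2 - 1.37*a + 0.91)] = (6.4902*a^4 + 4.7676*a^3 - 3.1371*a^2 + 21.8434*a + 4.405)/(13.9129*a^4 + 10.2202*a^3 - 4.9117*a^2 - 2.4934*a + 0.8281)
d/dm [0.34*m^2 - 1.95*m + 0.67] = 0.68*m - 1.95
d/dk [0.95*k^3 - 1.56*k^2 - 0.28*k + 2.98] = 2.85*k^2 - 3.12*k - 0.28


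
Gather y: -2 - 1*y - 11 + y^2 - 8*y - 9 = y^2 - 9*y - 22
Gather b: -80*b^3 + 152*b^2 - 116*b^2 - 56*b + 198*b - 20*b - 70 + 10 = -80*b^3 + 36*b^2 + 122*b - 60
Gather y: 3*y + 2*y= 5*y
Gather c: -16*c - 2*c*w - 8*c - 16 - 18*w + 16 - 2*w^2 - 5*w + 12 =c*(-2*w - 24) - 2*w^2 - 23*w + 12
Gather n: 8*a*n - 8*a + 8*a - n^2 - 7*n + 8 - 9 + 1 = -n^2 + n*(8*a - 7)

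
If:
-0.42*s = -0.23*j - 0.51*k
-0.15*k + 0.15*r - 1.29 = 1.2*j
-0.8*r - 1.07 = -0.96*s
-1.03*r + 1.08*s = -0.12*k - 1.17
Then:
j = 0.86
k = 35.63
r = 51.15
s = 43.74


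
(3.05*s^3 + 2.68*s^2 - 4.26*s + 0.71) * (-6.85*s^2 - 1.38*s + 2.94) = -20.8925*s^5 - 22.567*s^4 + 34.4496*s^3 + 8.8945*s^2 - 13.5042*s + 2.0874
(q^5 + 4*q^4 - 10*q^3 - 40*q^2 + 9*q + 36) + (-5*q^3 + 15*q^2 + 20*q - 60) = q^5 + 4*q^4 - 15*q^3 - 25*q^2 + 29*q - 24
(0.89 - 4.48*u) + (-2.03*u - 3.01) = -6.51*u - 2.12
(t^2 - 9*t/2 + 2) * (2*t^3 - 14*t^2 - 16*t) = 2*t^5 - 23*t^4 + 51*t^3 + 44*t^2 - 32*t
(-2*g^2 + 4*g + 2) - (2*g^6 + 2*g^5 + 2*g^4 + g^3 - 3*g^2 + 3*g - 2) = -2*g^6 - 2*g^5 - 2*g^4 - g^3 + g^2 + g + 4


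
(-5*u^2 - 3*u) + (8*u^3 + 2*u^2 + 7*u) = 8*u^3 - 3*u^2 + 4*u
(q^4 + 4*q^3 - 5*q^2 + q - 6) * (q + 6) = q^5 + 10*q^4 + 19*q^3 - 29*q^2 - 36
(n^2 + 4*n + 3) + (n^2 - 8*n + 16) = 2*n^2 - 4*n + 19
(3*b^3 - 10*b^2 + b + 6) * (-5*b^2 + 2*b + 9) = -15*b^5 + 56*b^4 + 2*b^3 - 118*b^2 + 21*b + 54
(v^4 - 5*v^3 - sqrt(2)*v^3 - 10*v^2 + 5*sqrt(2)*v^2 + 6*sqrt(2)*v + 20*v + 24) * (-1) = -v^4 + sqrt(2)*v^3 + 5*v^3 - 5*sqrt(2)*v^2 + 10*v^2 - 20*v - 6*sqrt(2)*v - 24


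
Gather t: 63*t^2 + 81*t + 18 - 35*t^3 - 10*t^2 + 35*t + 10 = -35*t^3 + 53*t^2 + 116*t + 28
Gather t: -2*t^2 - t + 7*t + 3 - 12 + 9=-2*t^2 + 6*t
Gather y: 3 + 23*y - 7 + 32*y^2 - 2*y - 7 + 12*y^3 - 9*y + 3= 12*y^3 + 32*y^2 + 12*y - 8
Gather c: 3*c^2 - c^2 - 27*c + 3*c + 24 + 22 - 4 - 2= 2*c^2 - 24*c + 40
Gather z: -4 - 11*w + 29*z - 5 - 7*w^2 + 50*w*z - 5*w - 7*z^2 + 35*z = -7*w^2 - 16*w - 7*z^2 + z*(50*w + 64) - 9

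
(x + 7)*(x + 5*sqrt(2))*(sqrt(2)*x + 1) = sqrt(2)*x^3 + 7*sqrt(2)*x^2 + 11*x^2 + 5*sqrt(2)*x + 77*x + 35*sqrt(2)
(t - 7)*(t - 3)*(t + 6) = t^3 - 4*t^2 - 39*t + 126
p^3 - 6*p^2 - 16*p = p*(p - 8)*(p + 2)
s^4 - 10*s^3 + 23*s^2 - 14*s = s*(s - 7)*(s - 2)*(s - 1)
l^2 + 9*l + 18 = (l + 3)*(l + 6)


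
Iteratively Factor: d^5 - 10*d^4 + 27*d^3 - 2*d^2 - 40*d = (d - 2)*(d^4 - 8*d^3 + 11*d^2 + 20*d) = (d - 5)*(d - 2)*(d^3 - 3*d^2 - 4*d) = (d - 5)*(d - 2)*(d + 1)*(d^2 - 4*d) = d*(d - 5)*(d - 2)*(d + 1)*(d - 4)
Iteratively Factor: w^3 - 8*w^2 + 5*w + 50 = (w + 2)*(w^2 - 10*w + 25) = (w - 5)*(w + 2)*(w - 5)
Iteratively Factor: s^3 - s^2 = (s)*(s^2 - s) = s^2*(s - 1)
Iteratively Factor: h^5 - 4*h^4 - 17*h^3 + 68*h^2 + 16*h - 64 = (h - 4)*(h^4 - 17*h^2 + 16) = (h - 4)^2*(h^3 + 4*h^2 - h - 4) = (h - 4)^2*(h - 1)*(h^2 + 5*h + 4) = (h - 4)^2*(h - 1)*(h + 1)*(h + 4)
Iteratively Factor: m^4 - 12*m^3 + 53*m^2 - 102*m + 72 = (m - 4)*(m^3 - 8*m^2 + 21*m - 18) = (m - 4)*(m - 3)*(m^2 - 5*m + 6) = (m - 4)*(m - 3)*(m - 2)*(m - 3)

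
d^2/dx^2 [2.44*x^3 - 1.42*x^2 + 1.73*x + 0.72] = 14.64*x - 2.84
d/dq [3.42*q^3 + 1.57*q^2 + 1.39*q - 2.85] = 10.26*q^2 + 3.14*q + 1.39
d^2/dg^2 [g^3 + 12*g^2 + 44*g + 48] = 6*g + 24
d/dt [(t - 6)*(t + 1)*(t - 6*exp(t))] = -6*t^2*exp(t) + 3*t^2 + 18*t*exp(t) - 10*t + 66*exp(t) - 6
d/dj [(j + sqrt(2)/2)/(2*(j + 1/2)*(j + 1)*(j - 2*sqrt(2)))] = ((j + 1)*(j - 2*sqrt(2))*(2*j + 1) - (j + 1)*(j - 2*sqrt(2))*(2*j + sqrt(2)) - (j + 1)*(2*j + 1)*(2*j + sqrt(2))/2 - (j - 2*sqrt(2))*(2*j + 1)*(2*j + sqrt(2))/2)/((j + 1)^2*(j - 2*sqrt(2))^2*(2*j + 1)^2)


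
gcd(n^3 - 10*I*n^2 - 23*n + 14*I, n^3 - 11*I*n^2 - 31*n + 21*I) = n^2 - 8*I*n - 7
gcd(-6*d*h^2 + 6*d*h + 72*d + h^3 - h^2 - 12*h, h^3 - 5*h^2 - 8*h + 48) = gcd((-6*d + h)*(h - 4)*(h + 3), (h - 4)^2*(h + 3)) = h^2 - h - 12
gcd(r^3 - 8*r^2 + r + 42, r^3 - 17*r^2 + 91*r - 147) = r^2 - 10*r + 21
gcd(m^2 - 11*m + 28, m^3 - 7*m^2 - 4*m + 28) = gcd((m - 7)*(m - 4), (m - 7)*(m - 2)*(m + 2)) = m - 7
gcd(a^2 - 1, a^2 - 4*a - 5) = a + 1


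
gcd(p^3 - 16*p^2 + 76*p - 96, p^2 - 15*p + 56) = p - 8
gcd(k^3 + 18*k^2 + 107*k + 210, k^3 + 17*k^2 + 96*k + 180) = k^2 + 11*k + 30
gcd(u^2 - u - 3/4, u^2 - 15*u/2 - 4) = u + 1/2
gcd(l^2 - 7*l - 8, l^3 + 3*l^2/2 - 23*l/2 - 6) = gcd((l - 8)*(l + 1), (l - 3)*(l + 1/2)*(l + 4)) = 1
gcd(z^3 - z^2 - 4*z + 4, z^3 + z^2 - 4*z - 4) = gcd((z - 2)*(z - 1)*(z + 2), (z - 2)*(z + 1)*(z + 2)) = z^2 - 4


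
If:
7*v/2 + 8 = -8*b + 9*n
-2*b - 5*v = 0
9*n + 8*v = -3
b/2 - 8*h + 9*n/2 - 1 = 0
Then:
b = -55/17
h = -79/68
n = -227/153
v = 22/17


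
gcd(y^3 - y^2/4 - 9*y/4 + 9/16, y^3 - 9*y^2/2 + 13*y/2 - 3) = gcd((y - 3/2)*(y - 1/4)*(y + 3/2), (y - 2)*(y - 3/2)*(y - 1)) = y - 3/2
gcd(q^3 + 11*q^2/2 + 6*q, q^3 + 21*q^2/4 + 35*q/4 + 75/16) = q + 3/2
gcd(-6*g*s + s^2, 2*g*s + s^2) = s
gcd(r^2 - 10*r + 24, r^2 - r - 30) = r - 6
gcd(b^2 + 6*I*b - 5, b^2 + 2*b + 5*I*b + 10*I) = b + 5*I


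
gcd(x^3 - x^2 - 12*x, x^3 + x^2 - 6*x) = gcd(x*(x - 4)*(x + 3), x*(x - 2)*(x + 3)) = x^2 + 3*x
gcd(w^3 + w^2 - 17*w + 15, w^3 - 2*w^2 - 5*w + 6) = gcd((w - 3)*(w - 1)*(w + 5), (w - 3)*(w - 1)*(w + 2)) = w^2 - 4*w + 3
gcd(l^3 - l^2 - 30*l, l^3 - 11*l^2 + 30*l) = l^2 - 6*l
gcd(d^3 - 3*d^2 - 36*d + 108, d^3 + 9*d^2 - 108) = d^2 + 3*d - 18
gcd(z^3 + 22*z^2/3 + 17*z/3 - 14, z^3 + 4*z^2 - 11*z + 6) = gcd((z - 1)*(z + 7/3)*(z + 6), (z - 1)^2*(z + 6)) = z^2 + 5*z - 6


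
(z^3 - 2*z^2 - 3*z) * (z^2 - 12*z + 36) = z^5 - 14*z^4 + 57*z^3 - 36*z^2 - 108*z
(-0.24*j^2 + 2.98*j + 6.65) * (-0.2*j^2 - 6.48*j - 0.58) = 0.048*j^4 + 0.9592*j^3 - 20.5012*j^2 - 44.8204*j - 3.857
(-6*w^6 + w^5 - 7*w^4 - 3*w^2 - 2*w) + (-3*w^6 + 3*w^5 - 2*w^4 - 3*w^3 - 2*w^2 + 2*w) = -9*w^6 + 4*w^5 - 9*w^4 - 3*w^3 - 5*w^2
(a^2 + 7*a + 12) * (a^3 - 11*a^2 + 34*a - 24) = a^5 - 4*a^4 - 31*a^3 + 82*a^2 + 240*a - 288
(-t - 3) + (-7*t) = -8*t - 3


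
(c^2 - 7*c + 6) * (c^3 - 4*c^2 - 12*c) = c^5 - 11*c^4 + 22*c^3 + 60*c^2 - 72*c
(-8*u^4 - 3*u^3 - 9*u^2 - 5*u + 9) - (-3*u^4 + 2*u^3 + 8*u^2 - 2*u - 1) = -5*u^4 - 5*u^3 - 17*u^2 - 3*u + 10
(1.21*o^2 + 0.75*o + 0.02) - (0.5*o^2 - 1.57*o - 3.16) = 0.71*o^2 + 2.32*o + 3.18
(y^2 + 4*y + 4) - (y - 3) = y^2 + 3*y + 7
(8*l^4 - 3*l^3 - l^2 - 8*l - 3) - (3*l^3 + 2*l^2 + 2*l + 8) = 8*l^4 - 6*l^3 - 3*l^2 - 10*l - 11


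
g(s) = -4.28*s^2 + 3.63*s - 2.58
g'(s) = 3.63 - 8.56*s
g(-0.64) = -6.66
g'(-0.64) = 9.11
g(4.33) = -67.11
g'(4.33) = -33.43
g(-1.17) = -12.69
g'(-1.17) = 13.65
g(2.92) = -28.47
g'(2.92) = -21.37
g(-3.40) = -64.40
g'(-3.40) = 32.73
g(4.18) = -62.19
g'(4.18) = -32.15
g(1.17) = -4.19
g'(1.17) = -6.39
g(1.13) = -3.94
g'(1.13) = -6.04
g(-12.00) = -662.46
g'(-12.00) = 106.35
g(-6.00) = -178.44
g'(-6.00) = 54.99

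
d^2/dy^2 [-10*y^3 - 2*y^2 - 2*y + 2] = -60*y - 4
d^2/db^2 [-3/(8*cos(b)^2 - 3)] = 48*(16*sin(b)^4 - 14*sin(b)^2 - 5)/(8*cos(b)^2 - 3)^3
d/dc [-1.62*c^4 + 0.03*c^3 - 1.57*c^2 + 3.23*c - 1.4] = -6.48*c^3 + 0.09*c^2 - 3.14*c + 3.23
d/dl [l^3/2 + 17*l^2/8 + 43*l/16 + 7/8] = 3*l^2/2 + 17*l/4 + 43/16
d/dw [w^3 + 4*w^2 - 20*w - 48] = 3*w^2 + 8*w - 20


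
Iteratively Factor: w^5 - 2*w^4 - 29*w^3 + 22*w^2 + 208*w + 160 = (w + 4)*(w^4 - 6*w^3 - 5*w^2 + 42*w + 40) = (w + 1)*(w + 4)*(w^3 - 7*w^2 + 2*w + 40) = (w - 4)*(w + 1)*(w + 4)*(w^2 - 3*w - 10) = (w - 5)*(w - 4)*(w + 1)*(w + 4)*(w + 2)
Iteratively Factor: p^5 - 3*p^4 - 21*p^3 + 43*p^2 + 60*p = (p + 4)*(p^4 - 7*p^3 + 7*p^2 + 15*p) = p*(p + 4)*(p^3 - 7*p^2 + 7*p + 15) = p*(p + 1)*(p + 4)*(p^2 - 8*p + 15) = p*(p - 5)*(p + 1)*(p + 4)*(p - 3)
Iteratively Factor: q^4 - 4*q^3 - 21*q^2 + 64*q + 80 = (q - 5)*(q^3 + q^2 - 16*q - 16) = (q - 5)*(q - 4)*(q^2 + 5*q + 4) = (q - 5)*(q - 4)*(q + 4)*(q + 1)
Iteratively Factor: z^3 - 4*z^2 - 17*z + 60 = (z - 5)*(z^2 + z - 12) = (z - 5)*(z - 3)*(z + 4)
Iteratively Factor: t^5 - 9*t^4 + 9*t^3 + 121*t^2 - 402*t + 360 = (t - 2)*(t^4 - 7*t^3 - 5*t^2 + 111*t - 180) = (t - 3)*(t - 2)*(t^3 - 4*t^2 - 17*t + 60) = (t - 5)*(t - 3)*(t - 2)*(t^2 + t - 12) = (t - 5)*(t - 3)*(t - 2)*(t + 4)*(t - 3)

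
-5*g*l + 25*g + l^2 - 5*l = (-5*g + l)*(l - 5)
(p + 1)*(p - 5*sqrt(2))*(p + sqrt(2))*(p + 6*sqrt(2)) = p^4 + p^3 + 2*sqrt(2)*p^3 - 58*p^2 + 2*sqrt(2)*p^2 - 60*sqrt(2)*p - 58*p - 60*sqrt(2)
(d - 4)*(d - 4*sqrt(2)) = d^2 - 4*sqrt(2)*d - 4*d + 16*sqrt(2)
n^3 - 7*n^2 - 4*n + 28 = (n - 7)*(n - 2)*(n + 2)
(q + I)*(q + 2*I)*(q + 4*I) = q^3 + 7*I*q^2 - 14*q - 8*I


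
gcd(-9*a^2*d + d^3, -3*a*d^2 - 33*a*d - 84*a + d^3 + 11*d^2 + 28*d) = 3*a - d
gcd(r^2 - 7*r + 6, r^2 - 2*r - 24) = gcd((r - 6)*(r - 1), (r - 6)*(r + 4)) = r - 6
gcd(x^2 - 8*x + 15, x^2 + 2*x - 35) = x - 5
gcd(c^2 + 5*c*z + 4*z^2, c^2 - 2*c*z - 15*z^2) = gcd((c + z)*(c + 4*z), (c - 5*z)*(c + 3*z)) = 1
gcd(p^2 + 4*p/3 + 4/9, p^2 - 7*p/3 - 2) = p + 2/3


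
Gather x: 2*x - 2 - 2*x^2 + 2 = -2*x^2 + 2*x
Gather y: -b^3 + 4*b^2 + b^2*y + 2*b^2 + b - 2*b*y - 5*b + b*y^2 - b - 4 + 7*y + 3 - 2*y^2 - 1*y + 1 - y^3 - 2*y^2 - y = -b^3 + 6*b^2 - 5*b - y^3 + y^2*(b - 4) + y*(b^2 - 2*b + 5)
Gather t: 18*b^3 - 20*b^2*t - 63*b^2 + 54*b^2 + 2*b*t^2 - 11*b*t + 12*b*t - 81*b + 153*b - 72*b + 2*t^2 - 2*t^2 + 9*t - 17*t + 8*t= 18*b^3 - 9*b^2 + 2*b*t^2 + t*(-20*b^2 + b)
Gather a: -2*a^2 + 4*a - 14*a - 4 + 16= -2*a^2 - 10*a + 12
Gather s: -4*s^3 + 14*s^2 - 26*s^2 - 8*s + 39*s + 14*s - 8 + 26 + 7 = -4*s^3 - 12*s^2 + 45*s + 25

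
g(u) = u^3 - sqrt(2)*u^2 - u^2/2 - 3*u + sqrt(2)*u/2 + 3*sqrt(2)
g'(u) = 3*u^2 - 2*sqrt(2)*u - u - 3 + sqrt(2)/2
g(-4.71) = -131.91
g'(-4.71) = 82.29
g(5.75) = 117.88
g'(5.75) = 74.88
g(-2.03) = -7.36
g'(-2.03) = 17.84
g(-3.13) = -38.00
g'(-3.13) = 39.08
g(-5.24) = -180.18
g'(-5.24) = 100.14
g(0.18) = 3.77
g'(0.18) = -2.88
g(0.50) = 2.74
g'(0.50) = -3.46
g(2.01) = 0.02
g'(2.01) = 2.13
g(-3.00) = -33.11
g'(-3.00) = 36.19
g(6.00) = 137.57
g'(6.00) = 82.74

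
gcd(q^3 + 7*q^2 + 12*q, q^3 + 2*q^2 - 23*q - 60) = q^2 + 7*q + 12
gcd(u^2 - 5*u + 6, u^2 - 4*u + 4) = u - 2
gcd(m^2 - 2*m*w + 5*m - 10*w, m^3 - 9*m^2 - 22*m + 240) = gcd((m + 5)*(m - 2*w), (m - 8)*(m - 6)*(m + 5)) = m + 5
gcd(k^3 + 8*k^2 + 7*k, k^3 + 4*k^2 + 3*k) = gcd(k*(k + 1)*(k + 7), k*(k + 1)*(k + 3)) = k^2 + k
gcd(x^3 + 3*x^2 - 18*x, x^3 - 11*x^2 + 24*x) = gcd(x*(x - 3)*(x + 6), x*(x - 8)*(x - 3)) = x^2 - 3*x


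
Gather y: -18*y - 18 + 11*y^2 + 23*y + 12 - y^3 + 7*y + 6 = -y^3 + 11*y^2 + 12*y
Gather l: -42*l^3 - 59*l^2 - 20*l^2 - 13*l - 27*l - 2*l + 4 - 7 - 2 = -42*l^3 - 79*l^2 - 42*l - 5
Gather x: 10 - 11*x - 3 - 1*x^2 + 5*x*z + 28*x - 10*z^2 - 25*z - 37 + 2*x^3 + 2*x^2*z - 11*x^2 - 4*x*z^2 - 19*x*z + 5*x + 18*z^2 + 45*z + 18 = 2*x^3 + x^2*(2*z - 12) + x*(-4*z^2 - 14*z + 22) + 8*z^2 + 20*z - 12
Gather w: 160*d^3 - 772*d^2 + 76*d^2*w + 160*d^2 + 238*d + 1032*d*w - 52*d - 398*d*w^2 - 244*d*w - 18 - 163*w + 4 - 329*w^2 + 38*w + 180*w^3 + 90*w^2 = 160*d^3 - 612*d^2 + 186*d + 180*w^3 + w^2*(-398*d - 239) + w*(76*d^2 + 788*d - 125) - 14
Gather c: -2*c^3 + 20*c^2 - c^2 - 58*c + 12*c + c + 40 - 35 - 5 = -2*c^3 + 19*c^2 - 45*c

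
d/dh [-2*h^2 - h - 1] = -4*h - 1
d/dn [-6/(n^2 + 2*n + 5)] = 12*(n + 1)/(n^2 + 2*n + 5)^2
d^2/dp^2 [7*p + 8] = 0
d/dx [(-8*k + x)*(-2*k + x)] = -10*k + 2*x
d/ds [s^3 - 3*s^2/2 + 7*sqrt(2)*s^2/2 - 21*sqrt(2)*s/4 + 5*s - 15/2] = 3*s^2 - 3*s + 7*sqrt(2)*s - 21*sqrt(2)/4 + 5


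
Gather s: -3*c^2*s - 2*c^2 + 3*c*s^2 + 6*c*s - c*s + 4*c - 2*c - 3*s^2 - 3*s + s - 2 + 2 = -2*c^2 + 2*c + s^2*(3*c - 3) + s*(-3*c^2 + 5*c - 2)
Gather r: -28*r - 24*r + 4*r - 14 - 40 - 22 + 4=-48*r - 72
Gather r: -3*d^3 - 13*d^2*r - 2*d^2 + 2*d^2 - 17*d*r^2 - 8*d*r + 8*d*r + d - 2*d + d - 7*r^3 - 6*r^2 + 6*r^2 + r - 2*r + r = -3*d^3 - 13*d^2*r - 17*d*r^2 - 7*r^3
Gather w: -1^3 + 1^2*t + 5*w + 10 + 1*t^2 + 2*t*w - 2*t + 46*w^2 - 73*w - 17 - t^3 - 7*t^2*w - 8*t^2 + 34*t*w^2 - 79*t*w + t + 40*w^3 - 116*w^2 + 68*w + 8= -t^3 - 7*t^2 + 40*w^3 + w^2*(34*t - 70) + w*(-7*t^2 - 77*t)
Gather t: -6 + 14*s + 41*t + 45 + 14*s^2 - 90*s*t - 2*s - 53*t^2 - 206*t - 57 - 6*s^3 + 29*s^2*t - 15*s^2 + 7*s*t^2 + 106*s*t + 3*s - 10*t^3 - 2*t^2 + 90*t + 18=-6*s^3 - s^2 + 15*s - 10*t^3 + t^2*(7*s - 55) + t*(29*s^2 + 16*s - 75)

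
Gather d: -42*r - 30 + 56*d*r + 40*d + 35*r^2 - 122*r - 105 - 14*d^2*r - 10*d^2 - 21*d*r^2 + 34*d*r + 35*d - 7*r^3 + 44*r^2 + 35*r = d^2*(-14*r - 10) + d*(-21*r^2 + 90*r + 75) - 7*r^3 + 79*r^2 - 129*r - 135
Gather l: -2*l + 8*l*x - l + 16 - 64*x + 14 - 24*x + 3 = l*(8*x - 3) - 88*x + 33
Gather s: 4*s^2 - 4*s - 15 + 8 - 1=4*s^2 - 4*s - 8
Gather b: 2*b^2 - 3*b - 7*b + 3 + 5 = 2*b^2 - 10*b + 8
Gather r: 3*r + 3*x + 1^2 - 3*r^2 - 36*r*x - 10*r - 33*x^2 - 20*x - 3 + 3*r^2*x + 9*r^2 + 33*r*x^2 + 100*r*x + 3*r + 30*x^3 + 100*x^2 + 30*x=r^2*(3*x + 6) + r*(33*x^2 + 64*x - 4) + 30*x^3 + 67*x^2 + 13*x - 2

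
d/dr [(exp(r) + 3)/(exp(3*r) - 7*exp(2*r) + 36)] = (-(exp(r) + 3)*(3*exp(r) - 14)*exp(r) + exp(3*r) - 7*exp(2*r) + 36)*exp(r)/(exp(3*r) - 7*exp(2*r) + 36)^2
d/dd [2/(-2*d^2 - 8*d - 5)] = 8*(d + 2)/(2*d^2 + 8*d + 5)^2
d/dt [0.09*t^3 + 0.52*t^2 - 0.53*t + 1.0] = 0.27*t^2 + 1.04*t - 0.53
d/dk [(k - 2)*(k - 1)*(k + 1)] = 3*k^2 - 4*k - 1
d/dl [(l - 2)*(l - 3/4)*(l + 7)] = 3*l^2 + 17*l/2 - 71/4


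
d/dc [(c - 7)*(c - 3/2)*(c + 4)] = 3*c^2 - 9*c - 47/2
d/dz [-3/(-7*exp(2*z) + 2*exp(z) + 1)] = (6 - 42*exp(z))*exp(z)/(-7*exp(2*z) + 2*exp(z) + 1)^2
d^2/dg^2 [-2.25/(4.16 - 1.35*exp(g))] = (4.100625*exp(g) + 12.636)*exp(g)/(1.35*exp(g) - 4.16)^3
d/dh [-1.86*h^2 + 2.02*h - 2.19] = 2.02 - 3.72*h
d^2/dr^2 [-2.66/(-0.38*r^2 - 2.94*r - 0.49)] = (-0.768208*r^2 - 5.943504*r + 2.66*(0.76*r + 2.94)*(1.52*r + 5.88) - 0.990584)/(0.38*r^2 + 2.94*r + 0.49)^3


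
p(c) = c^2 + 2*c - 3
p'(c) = 2*c + 2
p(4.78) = 29.41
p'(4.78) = 11.56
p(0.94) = -0.24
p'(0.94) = 3.88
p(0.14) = -2.70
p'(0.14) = 2.28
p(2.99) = 11.92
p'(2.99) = 7.98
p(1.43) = 1.90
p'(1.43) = 4.86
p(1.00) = 0.00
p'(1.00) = 4.00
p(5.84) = 42.79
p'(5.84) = 13.68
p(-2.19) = -2.58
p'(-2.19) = -2.38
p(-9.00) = 60.00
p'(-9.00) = -16.00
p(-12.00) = 117.00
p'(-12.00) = -22.00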